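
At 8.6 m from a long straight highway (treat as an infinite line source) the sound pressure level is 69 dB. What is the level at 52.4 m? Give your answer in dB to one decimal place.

61.2 dB

Cylindrical spreading from a line source gives a 10·log₁₀(r₂/r₁) drop.
L₂ = 69 − 10·log₁₀(52.4/8.6) = 69 − 7.848 = 61.15 dB.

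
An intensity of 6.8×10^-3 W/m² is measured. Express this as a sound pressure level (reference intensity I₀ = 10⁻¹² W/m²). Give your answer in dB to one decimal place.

L = 10·log₁₀(I/I₀) = 10·log₁₀(6.8×10^-3/10⁻¹²) = 10·log₁₀(6.8×10^9).
L = 10·(0.8325 + 9) = 98.33 dB.

98.3 dB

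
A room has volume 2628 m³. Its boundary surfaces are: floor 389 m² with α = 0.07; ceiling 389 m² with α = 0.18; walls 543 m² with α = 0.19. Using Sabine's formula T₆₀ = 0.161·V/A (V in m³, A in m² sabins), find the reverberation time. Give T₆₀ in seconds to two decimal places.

Summing Sᵢαᵢ: 389·0.07 + 389·0.18 + 543·0.19 = 200.42 m².
T₆₀ = 0.161·V/A = 0.161·2628/200.42 = 2.111 s.

2.11 s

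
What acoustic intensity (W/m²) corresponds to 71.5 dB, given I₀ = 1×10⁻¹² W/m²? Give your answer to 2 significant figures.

1.4e-05 W/m²

I = I₀·10^(L/10) = 10⁻¹² × 10^(71.5/10) = 10^(-4.850).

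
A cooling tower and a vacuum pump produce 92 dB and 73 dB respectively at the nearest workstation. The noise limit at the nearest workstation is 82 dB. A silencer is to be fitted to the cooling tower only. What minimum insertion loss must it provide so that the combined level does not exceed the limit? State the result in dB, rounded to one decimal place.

10.6 dB

Everything except the cooling tower sums to 10^(73/10) = 1.995e+07 in linear terms, 73.00 dB.
The limit corresponds to 10^(82/10) = 1.585e+08; subtracting the fixed part leaves 1.385e+08 for the cooling tower, i.e. 81.42 dB.
Required insertion loss = 92 − 81.42 = 10.58 dB.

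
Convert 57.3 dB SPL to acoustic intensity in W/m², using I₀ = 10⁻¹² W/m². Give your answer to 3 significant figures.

5.37e-07 W/m²

I/I₀ = 10^(57.3/10) = 5.37e+05, so I = 5.37e+05 × 10⁻¹² W/m².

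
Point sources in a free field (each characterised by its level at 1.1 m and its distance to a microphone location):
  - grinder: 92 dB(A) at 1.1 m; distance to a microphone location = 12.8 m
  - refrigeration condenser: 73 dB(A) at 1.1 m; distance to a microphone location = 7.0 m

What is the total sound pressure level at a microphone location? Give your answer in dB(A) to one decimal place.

70.9 dB(A)

Apply inverse-square spreading to bring every level to the receiver, then sum 10^(L/10).
grinder: 92 − 20·log₁₀(12.8/1.1) = 92 − 21.32 = 70.68 dB(A).
refrigeration condenser: 73 − 20·log₁₀(7.0/1.1) = 73 − 16.07 = 56.93 dB(A).
Σ 10^(L/10) = 1.220e+07 → L_total = 10·log₁₀(1.220e+07) = 70.86 dB(A).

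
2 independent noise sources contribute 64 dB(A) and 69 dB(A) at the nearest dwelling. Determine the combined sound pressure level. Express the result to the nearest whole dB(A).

70 dB(A)

For uncorrelated sources the intensities add, so convert each level to linear form, sum, and take 10·log₁₀ of the total.
Σ 10^(L/10) = 10^(64/10) + 10^(69/10) = 1.046e+07.
L_total = 10·log₁₀(1.046e+07) = 70.19 dB(A).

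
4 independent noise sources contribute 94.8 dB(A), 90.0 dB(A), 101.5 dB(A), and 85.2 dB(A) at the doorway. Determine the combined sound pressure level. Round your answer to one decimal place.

Incoherent sources combine by intensity addition: L_total = 10·log₁₀(Σ 10^(L_i/10)).
Σ 10^(L/10) = 10^(94.8/10) + 10^(90.0/10) + 10^(101.5/10) + 10^(85.2/10) = 1.848e+10.
L_total = 10·log₁₀(1.848e+10) = 102.67 dB(A).

102.7 dB(A)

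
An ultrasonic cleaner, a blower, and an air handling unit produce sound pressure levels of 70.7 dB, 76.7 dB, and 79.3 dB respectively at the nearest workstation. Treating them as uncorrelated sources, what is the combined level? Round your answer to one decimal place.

81.6 dB

For uncorrelated sources the intensities add, so convert each level to linear form, sum, and take 10·log₁₀ of the total.
Σ 10^(L/10) = 10^(70.7/10) + 10^(76.7/10) + 10^(79.3/10) = 1.436e+08.
L_total = 10·log₁₀(1.436e+08) = 81.57 dB.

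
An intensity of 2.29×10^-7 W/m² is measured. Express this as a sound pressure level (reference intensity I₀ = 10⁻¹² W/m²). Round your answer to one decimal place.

L = 10·log₁₀(I/I₀) = 10·log₁₀(2.29×10^-7/10⁻¹²) = 10·log₁₀(2.29×10^5).
L = 10·(0.3598 + 5) = 53.60 dB.

53.6 dB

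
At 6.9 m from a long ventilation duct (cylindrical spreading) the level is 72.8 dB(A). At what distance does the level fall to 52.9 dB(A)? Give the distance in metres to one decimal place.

For a line source L₁ − L₂ = 10·log₁₀(r₂/r₁), so r₂ = r₁·10^((L₁−L₂)/10).
r₂ = 6.9·10^((72.8−52.9)/10) = 6.9·10^(19.9/10) = 674.29 m.

674.3 m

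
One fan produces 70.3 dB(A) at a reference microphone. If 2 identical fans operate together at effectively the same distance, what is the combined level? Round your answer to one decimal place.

N identical incoherent sources raise the level by 10·log₁₀ N.
L_total = 70.3 + 10·log₁₀(2) = 70.3 + 3.010 = 73.31 dB(A).

73.3 dB(A)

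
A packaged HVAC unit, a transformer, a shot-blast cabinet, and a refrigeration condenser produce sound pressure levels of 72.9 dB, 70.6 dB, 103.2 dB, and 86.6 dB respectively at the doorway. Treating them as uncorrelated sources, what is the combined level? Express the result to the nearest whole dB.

For uncorrelated sources the intensities add, so convert each level to linear form, sum, and take 10·log₁₀ of the total.
Σ 10^(L/10) = 10^(72.9/10) + 10^(70.6/10) + 10^(103.2/10) + 10^(86.6/10) = 2.138e+10.
L_total = 10·log₁₀(2.138e+10) = 103.30 dB.

103 dB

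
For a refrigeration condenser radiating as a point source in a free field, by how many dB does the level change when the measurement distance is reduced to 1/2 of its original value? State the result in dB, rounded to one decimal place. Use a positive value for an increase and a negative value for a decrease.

+6.0 dB

Point-source spreading: ΔL = −20·log₁₀(r₂/r₁).
ΔL = −20·log₁₀(0.5) = +6.02 dB.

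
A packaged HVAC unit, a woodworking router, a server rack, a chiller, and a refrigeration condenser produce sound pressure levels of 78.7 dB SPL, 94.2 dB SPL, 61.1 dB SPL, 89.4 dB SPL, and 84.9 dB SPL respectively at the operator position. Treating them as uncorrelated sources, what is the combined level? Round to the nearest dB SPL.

96 dB SPL

For uncorrelated sources the intensities add, so convert each level to linear form, sum, and take 10·log₁₀ of the total.
Σ 10^(L/10) = 10^(78.7/10) + 10^(94.2/10) + 10^(61.1/10) + 10^(89.4/10) + 10^(84.9/10) = 3.886e+09.
L_total = 10·log₁₀(3.886e+09) = 95.89 dB SPL.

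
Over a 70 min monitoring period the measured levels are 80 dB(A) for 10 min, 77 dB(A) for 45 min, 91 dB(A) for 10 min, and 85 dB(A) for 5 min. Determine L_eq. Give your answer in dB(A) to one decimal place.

84.0 dB(A)

The energy average is taken in the linear domain: L_eq = 10·log₁₀[(Σ tᵢ·10^(Lᵢ/10))/T], T = 70 min.
Σ tᵢ·10^(Lᵢ/10) = 10·10^(80/10) + 45·10^(77/10) + 10·10^(91/10) + 5·10^(85/10) = 1.743e+10.
L_eq = 10·log₁₀(1.743e+10/70) = 83.96 dB(A).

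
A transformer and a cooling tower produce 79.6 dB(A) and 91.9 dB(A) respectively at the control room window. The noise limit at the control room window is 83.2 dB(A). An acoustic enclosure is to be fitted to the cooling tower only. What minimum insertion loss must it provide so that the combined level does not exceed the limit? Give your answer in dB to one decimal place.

The untreated sources together contribute 10^(79.6/10) = 9.120e+07, i.e. 79.60 dB(A).
The limit corresponds to 10^(83.2/10) = 2.089e+08; subtracting the fixed part leaves 1.177e+08 for the cooling tower, i.e. 80.71 dB(A).
So the cooling tower must be reduced from 91.9 to 80.71 dB(A): IL = 11.19 dB.

11.2 dB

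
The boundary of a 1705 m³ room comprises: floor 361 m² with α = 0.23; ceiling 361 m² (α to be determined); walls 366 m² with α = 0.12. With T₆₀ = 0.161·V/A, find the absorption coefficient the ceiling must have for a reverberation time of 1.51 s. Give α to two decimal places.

From T₆₀ = 0.161·V/A, the target T₆₀ = 1.51 s needs A = 0.161·1705/1.51 = 181.79 m².
Absorption from the other surfaces = 361·0.23 + 366·0.12 = 126.95 m², so the ceiling must supply 54.84 m² over 361 m².
α = 54.84/361 = 0.152.

0.15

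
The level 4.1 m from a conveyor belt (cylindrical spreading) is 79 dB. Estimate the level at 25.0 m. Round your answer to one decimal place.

Line-source attenuation: ΔL = 10·log₁₀(r₂/r₁) = 10·log₁₀(25.0/4.1) = 7.852 dB.
L₂ = 79 − 10·log₁₀(25.0/4.1) = 79 − 7.852 = 71.15 dB.

71.1 dB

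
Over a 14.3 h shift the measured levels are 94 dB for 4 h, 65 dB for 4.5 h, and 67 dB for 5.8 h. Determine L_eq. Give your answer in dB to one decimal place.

L_eq = 10·log₁₀[(1/T)·Σ tᵢ·10^(Lᵢ/10)] with T = 14.3 h.
Σ tᵢ·10^(Lᵢ/10) = 4·10^(94/10) + 4.5·10^(65/10) + 5.8·10^(67/10) = 1.009e+10.
L_eq = 10·log₁₀(1.009e+10/14.3) = 88.49 dB.

88.5 dB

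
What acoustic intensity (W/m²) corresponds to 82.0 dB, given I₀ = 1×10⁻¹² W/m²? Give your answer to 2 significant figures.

0.00016 W/m²

I/I₀ = 10^(82.0/10) = 1.585e+08, so I = 1.585e+08 × 10⁻¹² W/m².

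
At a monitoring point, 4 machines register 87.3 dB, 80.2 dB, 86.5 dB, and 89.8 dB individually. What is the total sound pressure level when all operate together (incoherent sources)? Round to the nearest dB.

Incoherent sources combine by intensity addition: L_total = 10·log₁₀(Σ 10^(L_i/10)).
Σ 10^(L/10) = 10^(87.3/10) + 10^(80.2/10) + 10^(86.5/10) + 10^(89.8/10) = 2.043e+09.
L_total = 10·log₁₀(2.043e+09) = 93.10 dB.

93 dB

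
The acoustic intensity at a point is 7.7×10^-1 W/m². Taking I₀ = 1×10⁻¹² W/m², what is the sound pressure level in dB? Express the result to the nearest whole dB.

119 dB

L = 10·log₁₀(I/I₀) = 10·log₁₀(7.7×10^-1/10⁻¹²) = 10·log₁₀(7.7×10^11).
L = 10·(0.8865 + 11) = 118.86 dB.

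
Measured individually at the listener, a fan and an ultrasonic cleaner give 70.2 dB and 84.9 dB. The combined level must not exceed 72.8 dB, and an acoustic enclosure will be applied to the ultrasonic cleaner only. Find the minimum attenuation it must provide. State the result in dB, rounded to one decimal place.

15.6 dB

Fixed contribution from the other source: Σ 10^(L/10) = 10^(70.2/10) = 1.047e+07 (70.20 dB).
The limit corresponds to 10^(72.8/10) = 1.905e+07; subtracting the fixed part leaves 8.583e+06 for the ultrasonic cleaner, i.e. 69.34 dB.
Required insertion loss = 84.9 − 69.34 = 15.56 dB.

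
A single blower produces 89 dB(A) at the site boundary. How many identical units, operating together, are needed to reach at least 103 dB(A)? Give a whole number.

The shortfall is 103 − 89 = 14.0 dB, and N units add 10·log₁₀ N, so need 10·log₁₀ N ≥ 14.0.
N ≥ 10^(14.0/10) = 25.119, so N = 26.

26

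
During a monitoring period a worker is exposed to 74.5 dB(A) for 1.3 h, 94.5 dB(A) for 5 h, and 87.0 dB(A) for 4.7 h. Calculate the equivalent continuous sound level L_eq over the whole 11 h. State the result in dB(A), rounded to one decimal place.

Weight each interval's intensity by its duration and average over T = 11 h:
Σ tᵢ·10^(Lᵢ/10) = 1.3·10^(74.5/10) + 5·10^(94.5/10) + 4.7·10^(87.0/10) = 1.648e+10.
L_eq = 10·log₁₀(1.648e+10/11) = 91.76 dB(A).

91.8 dB(A)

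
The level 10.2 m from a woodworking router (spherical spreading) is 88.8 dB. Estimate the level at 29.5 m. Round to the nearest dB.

For a point source, L₂ = L₁ − 20·log₁₀(r₂/r₁).
L₂ = 88.8 − 20·log₁₀(29.5/10.2) = 88.8 − 9.224 = 79.58 dB.

80 dB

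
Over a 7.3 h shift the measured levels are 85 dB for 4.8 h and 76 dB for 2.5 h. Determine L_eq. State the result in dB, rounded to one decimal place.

83.5 dB

Weight each interval's intensity by its duration and average over T = 7.3 h:
Σ tᵢ·10^(Lᵢ/10) = 4.8·10^(85/10) + 2.5·10^(76/10) = 1.617e+09.
L_eq = 10·log₁₀(1.617e+09/7.3) = 83.45 dB.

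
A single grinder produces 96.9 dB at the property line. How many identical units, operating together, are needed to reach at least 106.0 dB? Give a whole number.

The shortfall is 106.0 − 96.9 = 9.1 dB, and N units add 10·log₁₀ N, so need 10·log₁₀ N ≥ 9.1.
N ≥ 10^(9.1/10) = 8.128, so N = 9.

9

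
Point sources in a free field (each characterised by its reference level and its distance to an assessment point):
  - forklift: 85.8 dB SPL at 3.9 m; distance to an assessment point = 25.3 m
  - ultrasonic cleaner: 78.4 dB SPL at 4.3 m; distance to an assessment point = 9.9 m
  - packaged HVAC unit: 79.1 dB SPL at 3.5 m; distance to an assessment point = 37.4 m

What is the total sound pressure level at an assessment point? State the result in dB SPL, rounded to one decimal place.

First find each source's level at the receiver (point-source: −20·log₁₀(r/r_ref)), then combine on an intensity basis.
forklift: 85.8 − 20·log₁₀(25.3/3.9) = 85.8 − 16.24 = 69.56 dB SPL.
ultrasonic cleaner: 78.4 − 20·log₁₀(9.9/4.3) = 78.4 − 7.24 = 71.16 dB SPL.
packaged HVAC unit: 79.1 − 20·log₁₀(37.4/3.5) = 79.1 − 20.58 = 58.52 dB SPL.
Σ 10^(L/10) = 2.280e+07 → L_total = 10·log₁₀(2.280e+07) = 73.58 dB SPL.

73.6 dB SPL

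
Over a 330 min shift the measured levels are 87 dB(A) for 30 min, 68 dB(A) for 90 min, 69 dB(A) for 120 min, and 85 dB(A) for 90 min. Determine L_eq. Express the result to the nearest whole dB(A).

The energy average is taken in the linear domain: L_eq = 10·log₁₀[(Σ tᵢ·10^(Lᵢ/10))/T], T = 330 min.
Σ tᵢ·10^(Lᵢ/10) = 30·10^(87/10) + 90·10^(68/10) + 120·10^(69/10) + 90·10^(85/10) = 4.502e+10.
L_eq = 10·log₁₀(4.502e+10/330) = 81.35 dB(A).

81 dB(A)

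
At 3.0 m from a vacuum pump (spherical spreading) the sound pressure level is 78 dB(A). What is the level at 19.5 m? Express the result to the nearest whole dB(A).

For a point source, L₂ = L₁ − 20·log₁₀(r₂/r₁).
L₂ = 78 − 20·log₁₀(19.5/3.0) = 78 − 16.258 = 61.74 dB(A).

62 dB(A)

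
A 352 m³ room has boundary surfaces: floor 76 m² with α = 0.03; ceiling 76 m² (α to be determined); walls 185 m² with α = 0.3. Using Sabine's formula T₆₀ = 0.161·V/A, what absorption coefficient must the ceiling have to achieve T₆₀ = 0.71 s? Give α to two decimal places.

0.29

Required total absorption A = 0.161·352/0.71 = 79.82 m².
Absorption from the other surfaces = 76·0.03 + 185·0.3 = 57.78 m², so the ceiling must supply 22.04 m² over 76 m².
α = 22.04/76 = 0.290.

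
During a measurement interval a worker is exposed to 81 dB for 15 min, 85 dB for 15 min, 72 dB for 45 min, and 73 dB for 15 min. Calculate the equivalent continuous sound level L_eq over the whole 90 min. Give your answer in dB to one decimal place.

Weight each interval's intensity by its duration and average over T = 90 min:
Σ tᵢ·10^(Lᵢ/10) = 15·10^(81/10) + 15·10^(85/10) + 45·10^(72/10) + 15·10^(73/10) = 7.644e+09.
L_eq = 10·log₁₀(7.644e+09/90) = 79.29 dB.

79.3 dB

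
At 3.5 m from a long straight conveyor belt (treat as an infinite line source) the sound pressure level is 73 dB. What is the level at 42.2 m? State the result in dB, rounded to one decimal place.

62.2 dB

Line-source attenuation: ΔL = 10·log₁₀(r₂/r₁) = 10·log₁₀(42.2/3.5) = 10.812 dB.
L₂ = 73 − 10·log₁₀(42.2/3.5) = 73 − 10.812 = 62.19 dB.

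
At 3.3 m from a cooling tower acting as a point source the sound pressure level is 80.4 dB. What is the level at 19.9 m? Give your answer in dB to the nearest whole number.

65 dB

For a point source, L₂ = L₁ − 20·log₁₀(r₂/r₁).
L₂ = 80.4 − 20·log₁₀(19.9/3.3) = 80.4 − 15.607 = 64.79 dB.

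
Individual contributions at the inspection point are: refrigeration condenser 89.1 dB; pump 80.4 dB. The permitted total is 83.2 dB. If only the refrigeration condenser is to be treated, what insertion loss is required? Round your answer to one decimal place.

Everything except the refrigeration condenser sums to 10^(80.4/10) = 1.096e+08 in linear terms, 80.40 dB.
The limit corresponds to 10^(83.2/10) = 2.089e+08; subtracting the fixed part leaves 9.928e+07 for the refrigeration condenser, i.e. 79.97 dB.
So the refrigeration condenser must be reduced from 89.1 to 79.97 dB: IL = 9.13 dB.

9.1 dB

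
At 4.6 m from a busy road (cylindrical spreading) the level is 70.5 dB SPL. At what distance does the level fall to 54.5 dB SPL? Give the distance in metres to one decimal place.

Line-source spreading drops the level by 10·log₁₀(r₂/r₁); inverting, r₂/r₁ = 10^(ΔL/10).
r₂ = 4.6·10^((70.5−54.5)/10) = 4.6·10^(16.0/10) = 183.13 m.

183.1 m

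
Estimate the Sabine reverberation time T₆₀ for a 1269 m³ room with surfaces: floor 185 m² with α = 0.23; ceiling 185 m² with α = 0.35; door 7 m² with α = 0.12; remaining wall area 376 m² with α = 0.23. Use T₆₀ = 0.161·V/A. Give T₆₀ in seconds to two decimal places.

Summing Sᵢαᵢ: 185·0.23 + 185·0.35 + 7·0.12 + 376·0.23 = 194.62 m².
T₆₀ = 0.161 × 1269 / 194.62 = 1.050 s.

1.05 s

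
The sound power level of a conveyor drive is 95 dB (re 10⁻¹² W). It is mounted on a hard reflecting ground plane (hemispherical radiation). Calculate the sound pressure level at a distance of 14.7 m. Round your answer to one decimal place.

63.7 dB

L_p = L_w − 10·log₁₀(2π·r²) with r = 14.7 m.
2π·r² = 1358 m², 10·log₁₀ of that is 31.328 dB.
L_p = 95 − 31.328 = 63.67 dB.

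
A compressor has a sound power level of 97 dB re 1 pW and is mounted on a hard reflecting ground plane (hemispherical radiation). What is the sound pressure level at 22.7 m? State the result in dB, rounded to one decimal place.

Free-field hemispherical radiation: L_p = L_w − 10·log₁₀(2π·r²), r = 22.7 m.
2π·r² = 3238 m², 10·log₁₀ of that is 35.102 dB.
L_p = 97 − 35.102 = 61.90 dB.

61.9 dB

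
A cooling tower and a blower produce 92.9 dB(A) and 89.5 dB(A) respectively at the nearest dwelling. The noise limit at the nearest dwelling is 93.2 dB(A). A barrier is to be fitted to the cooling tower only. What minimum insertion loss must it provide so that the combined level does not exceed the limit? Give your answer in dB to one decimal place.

2.1 dB

The untreated sources together contribute 10^(89.5/10) = 8.913e+08, i.e. 89.50 dB(A).
To meet 93.2 dB(A) overall, the treated cooling tower may contribute at most 10^(93.2/10) − 8.913e+08 = 1.198e+09, i.e. 90.78 dB(A).
Required insertion loss = 92.9 − 90.78 = 2.12 dB.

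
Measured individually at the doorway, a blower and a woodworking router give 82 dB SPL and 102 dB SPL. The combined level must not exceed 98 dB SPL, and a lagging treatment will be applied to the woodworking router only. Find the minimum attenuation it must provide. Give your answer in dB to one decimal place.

Everything except the woodworking router sums to 10^(82/10) = 1.585e+08 in linear terms, 82.00 dB SPL.
To meet 98 dB SPL overall, the treated woodworking router may contribute at most 10^(98/10) − 1.585e+08 = 6.151e+09, i.e. 97.89 dB SPL.
Required insertion loss = 102 − 97.89 = 4.11 dB.

4.1 dB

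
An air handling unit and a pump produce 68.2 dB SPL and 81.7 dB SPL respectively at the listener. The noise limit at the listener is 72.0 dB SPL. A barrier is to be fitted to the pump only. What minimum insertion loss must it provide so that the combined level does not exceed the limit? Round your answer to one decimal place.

The untreated sources together contribute 10^(68.2/10) = 6.607e+06, i.e. 68.20 dB SPL.
To meet 72.0 dB SPL overall, the treated pump may contribute at most 10^(72.0/10) − 6.607e+06 = 9.242e+06, i.e. 69.66 dB SPL.
Required insertion loss = 81.7 − 69.66 = 12.04 dB.

12.0 dB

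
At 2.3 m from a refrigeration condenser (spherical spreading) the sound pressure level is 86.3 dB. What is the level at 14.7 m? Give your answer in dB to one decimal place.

For a point source, L₂ = L₁ − 20·log₁₀(r₂/r₁).
L₂ = 86.3 − 20·log₁₀(14.7/2.3) = 86.3 − 16.112 = 70.19 dB.

70.2 dB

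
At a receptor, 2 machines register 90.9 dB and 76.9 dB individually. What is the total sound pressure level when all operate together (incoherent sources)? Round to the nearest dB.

91 dB

For uncorrelated sources the intensities add, so convert each level to linear form, sum, and take 10·log₁₀ of the total.
Σ 10^(L/10) = 10^(90.9/10) + 10^(76.9/10) = 1.279e+09.
L_total = 10·log₁₀(1.279e+09) = 91.07 dB.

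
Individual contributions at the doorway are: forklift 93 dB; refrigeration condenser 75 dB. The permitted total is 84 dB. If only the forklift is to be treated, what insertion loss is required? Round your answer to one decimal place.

The untreated sources together contribute 10^(75/10) = 3.162e+07, i.e. 75.00 dB.
To meet 84 dB overall, the treated forklift may contribute at most 10^(84/10) − 3.162e+07 = 2.196e+08, i.e. 83.42 dB.
So the forklift must be reduced from 93 to 83.42 dB: IL = 9.58 dB.

9.6 dB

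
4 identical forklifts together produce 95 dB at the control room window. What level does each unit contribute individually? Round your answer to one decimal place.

89.0 dB

4 equal contributions raise the level by 10·log₁₀ 4 = 6.021 dB, so each unit alone gives 95 − 6.021.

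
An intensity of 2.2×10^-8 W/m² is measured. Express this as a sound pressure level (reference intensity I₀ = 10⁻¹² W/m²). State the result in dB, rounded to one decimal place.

I/I₀ = 2.2×10^-8/10⁻¹² = 2.2×10^4, and L = 10·log₁₀(I/I₀).
L = 10·(0.3424 + 4) = 43.42 dB.

43.4 dB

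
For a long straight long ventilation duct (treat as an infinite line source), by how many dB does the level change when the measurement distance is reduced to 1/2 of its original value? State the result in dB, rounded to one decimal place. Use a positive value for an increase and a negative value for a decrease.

+3.0 dB

With cylindrical spreading the level changes by −10·log₁₀(r₂/r₁).
ΔL = −10·log₁₀(0.5) = +3.01 dB.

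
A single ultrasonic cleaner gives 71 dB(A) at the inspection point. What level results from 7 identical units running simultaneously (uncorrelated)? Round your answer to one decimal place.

79.5 dB(A)

L_total = L₁ + 10·log₁₀ N for N identical incoherent sources.
L_total = 71 + 10·log₁₀(7) = 71 + 8.451 = 79.45 dB(A).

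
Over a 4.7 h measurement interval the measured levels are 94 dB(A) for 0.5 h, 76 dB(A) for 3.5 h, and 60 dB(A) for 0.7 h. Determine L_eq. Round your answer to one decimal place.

84.7 dB(A)

Weight each interval's intensity by its duration and average over T = 4.7 h:
Σ tᵢ·10^(Lᵢ/10) = 0.5·10^(94/10) + 3.5·10^(76/10) + 0.7·10^(60/10) = 1.396e+09.
L_eq = 10·log₁₀(1.396e+09/4.7) = 84.73 dB(A).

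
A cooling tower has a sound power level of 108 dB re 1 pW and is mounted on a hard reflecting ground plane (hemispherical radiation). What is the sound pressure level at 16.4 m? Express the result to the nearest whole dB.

76 dB

Free-field hemispherical radiation: L_p = L_w − 10·log₁₀(2π·r²), r = 16.4 m.
2π·r² = 1690 m², 10·log₁₀ of that is 32.279 dB.
L_p = 108 − 32.279 = 75.72 dB.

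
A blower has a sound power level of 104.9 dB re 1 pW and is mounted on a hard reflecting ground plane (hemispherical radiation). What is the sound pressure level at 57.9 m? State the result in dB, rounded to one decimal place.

L_p = L_w − 10·log₁₀(2π·r²) with r = 57.9 m.
2π·r² = 2.106e+04 m², 10·log₁₀ of that is 43.235 dB.
L_p = 104.9 − 43.235 = 61.66 dB.

61.7 dB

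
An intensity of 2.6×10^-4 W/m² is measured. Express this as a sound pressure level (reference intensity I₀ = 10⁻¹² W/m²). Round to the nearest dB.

84 dB

Dividing by I₀ shifts the exponent by 12: I/I₀ = 2.6×10^8.
L = 10·(0.4150 + 8) = 84.15 dB.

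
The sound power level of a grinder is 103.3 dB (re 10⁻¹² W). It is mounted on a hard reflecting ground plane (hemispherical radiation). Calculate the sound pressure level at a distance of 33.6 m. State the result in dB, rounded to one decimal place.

64.8 dB

The power spreads over a hemisphere of area 2π·r², so L_p = L_w − 10·log₁₀(2π·r²).
2π·r² = 7093 m², 10·log₁₀ of that is 38.509 dB.
L_p = 103.3 − 38.509 = 64.79 dB.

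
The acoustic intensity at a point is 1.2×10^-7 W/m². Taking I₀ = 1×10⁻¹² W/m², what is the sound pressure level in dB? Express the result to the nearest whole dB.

51 dB

L = 10·log₁₀(I/I₀) = 10·log₁₀(1.2×10^-7/10⁻¹²) = 10·log₁₀(1.2×10^5).
L = 10·(0.0792 + 5) = 50.79 dB.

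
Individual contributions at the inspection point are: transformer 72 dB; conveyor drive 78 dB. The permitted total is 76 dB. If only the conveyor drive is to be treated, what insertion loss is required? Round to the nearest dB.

4 dB

Everything except the conveyor drive sums to 10^(72/10) = 1.585e+07 in linear terms, 72.00 dB.
To meet 76 dB overall, the treated conveyor drive may contribute at most 10^(76/10) − 1.585e+07 = 2.396e+07, i.e. 73.80 dB.
Required insertion loss = 78 − 73.80 = 4.20 dB.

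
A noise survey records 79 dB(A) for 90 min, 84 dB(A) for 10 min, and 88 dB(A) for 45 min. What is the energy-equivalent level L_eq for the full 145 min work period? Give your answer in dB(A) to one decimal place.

84.2 dB(A)

The energy average is taken in the linear domain: L_eq = 10·log₁₀[(Σ tᵢ·10^(Lᵢ/10))/T], T = 145 min.
Σ tᵢ·10^(Lᵢ/10) = 90·10^(79/10) + 10·10^(84/10) + 45·10^(88/10) = 3.805e+10.
L_eq = 10·log₁₀(3.805e+10/145) = 84.19 dB(A).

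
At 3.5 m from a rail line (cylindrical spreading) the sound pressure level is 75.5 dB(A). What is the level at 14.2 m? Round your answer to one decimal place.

For a line source, L₂ = L₁ − 10·log₁₀(r₂/r₁).
L₂ = 75.5 − 10·log₁₀(14.2/3.5) = 75.5 − 6.082 = 69.42 dB(A).

69.4 dB(A)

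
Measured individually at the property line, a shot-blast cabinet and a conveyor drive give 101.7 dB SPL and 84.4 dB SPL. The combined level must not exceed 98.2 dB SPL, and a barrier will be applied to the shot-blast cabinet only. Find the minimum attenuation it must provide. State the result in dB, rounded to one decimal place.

3.7 dB

Everything except the shot-blast cabinet sums to 10^(84.4/10) = 2.754e+08 in linear terms, 84.40 dB SPL.
To meet 98.2 dB SPL overall, the treated shot-blast cabinet may contribute at most 10^(98.2/10) − 2.754e+08 = 6.332e+09, i.e. 98.02 dB SPL.
Required insertion loss = 101.7 − 98.02 = 3.68 dB.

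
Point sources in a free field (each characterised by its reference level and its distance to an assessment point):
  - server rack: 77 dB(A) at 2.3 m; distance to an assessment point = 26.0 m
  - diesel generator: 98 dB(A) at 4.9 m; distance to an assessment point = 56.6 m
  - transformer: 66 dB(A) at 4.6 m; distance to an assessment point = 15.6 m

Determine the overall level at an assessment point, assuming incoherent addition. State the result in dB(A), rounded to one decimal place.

Apply inverse-square spreading to bring every level to the receiver, then sum 10^(L/10).
server rack: 77 − 20·log₁₀(26.0/2.3) = 77 − 21.06 = 55.94 dB(A).
diesel generator: 98 − 20·log₁₀(56.6/4.9) = 98 − 21.25 = 76.75 dB(A).
transformer: 66 − 20·log₁₀(15.6/4.6) = 66 − 10.61 = 55.39 dB(A).
Σ 10^(L/10) = 4.803e+07 → L_total = 10·log₁₀(4.803e+07) = 76.81 dB(A).

76.8 dB(A)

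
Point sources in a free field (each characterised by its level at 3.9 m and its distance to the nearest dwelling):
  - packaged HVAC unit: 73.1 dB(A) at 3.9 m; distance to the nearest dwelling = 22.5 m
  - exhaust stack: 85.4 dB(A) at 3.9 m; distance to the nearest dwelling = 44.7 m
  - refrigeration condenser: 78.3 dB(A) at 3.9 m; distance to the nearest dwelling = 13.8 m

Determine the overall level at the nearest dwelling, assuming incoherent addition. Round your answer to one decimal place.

69.4 dB(A)

First find each source's level at the receiver (point-source: −20·log₁₀(r/r_ref)), then combine on an intensity basis.
packaged HVAC unit: 73.1 − 20·log₁₀(22.5/3.9) = 73.1 − 15.22 = 57.88 dB(A).
exhaust stack: 85.4 − 20·log₁₀(44.7/3.9) = 85.4 − 21.18 = 64.22 dB(A).
refrigeration condenser: 78.3 − 20·log₁₀(13.8/3.9) = 78.3 − 10.98 = 67.32 dB(A).
Σ 10^(L/10) = 8.653e+06 → L_total = 10·log₁₀(8.653e+06) = 69.37 dB(A).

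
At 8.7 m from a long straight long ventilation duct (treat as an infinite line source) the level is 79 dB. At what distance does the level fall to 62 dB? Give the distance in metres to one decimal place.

For a line source L₁ − L₂ = 10·log₁₀(r₂/r₁), so r₂ = r₁·10^((L₁−L₂)/10).
r₂ = 8.7·10^((79−62)/10) = 8.7·10^(17.0/10) = 436.03 m.

436.0 m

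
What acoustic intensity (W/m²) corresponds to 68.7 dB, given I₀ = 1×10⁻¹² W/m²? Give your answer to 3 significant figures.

L = 10·log₁₀(I/I₀) ⇒ I = I₀·10^(L/10) = 10⁻¹² × 10^6.87.

7.41e-06 W/m²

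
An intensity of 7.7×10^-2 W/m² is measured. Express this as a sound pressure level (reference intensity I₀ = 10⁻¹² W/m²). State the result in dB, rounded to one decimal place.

108.9 dB

I/I₀ = 7.7×10^-2/10⁻¹² = 7.7×10^10, and L = 10·log₁₀(I/I₀).
L = 10·(0.8865 + 10) = 108.86 dB.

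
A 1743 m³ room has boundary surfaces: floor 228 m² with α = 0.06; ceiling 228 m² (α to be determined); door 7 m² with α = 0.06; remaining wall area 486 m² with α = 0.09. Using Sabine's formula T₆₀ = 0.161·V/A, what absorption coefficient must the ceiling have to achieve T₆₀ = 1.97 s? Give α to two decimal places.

From T₆₀ = 0.161·V/A, the target T₆₀ = 1.97 s needs A = 0.161·1743/1.97 = 142.45 m².
Absorption from the other surfaces = 228·0.06 + 7·0.06 + 486·0.09 = 57.84 m², so the ceiling must supply 84.61 m² over 228 m².
α = 84.61/228 = 0.371.

0.37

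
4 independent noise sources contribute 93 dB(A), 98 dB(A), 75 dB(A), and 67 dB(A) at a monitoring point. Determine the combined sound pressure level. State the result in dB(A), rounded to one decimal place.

99.2 dB(A)

For uncorrelated sources the intensities add, so convert each level to linear form, sum, and take 10·log₁₀ of the total.
Σ 10^(L/10) = 10^(93/10) + 10^(98/10) + 10^(75/10) + 10^(67/10) = 8.341e+09.
L_total = 10·log₁₀(8.341e+09) = 99.21 dB(A).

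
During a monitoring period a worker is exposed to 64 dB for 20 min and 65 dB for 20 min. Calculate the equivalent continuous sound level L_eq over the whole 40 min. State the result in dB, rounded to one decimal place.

The energy average is taken in the linear domain: L_eq = 10·log₁₀[(Σ tᵢ·10^(Lᵢ/10))/T], T = 40 min.
Σ tᵢ·10^(Lᵢ/10) = 20·10^(64/10) + 20·10^(65/10) = 1.135e+08.
L_eq = 10·log₁₀(1.135e+08/40) = 64.53 dB.

64.5 dB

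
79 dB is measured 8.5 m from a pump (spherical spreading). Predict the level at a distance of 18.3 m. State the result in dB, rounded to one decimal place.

72.3 dB

Spherical spreading from a point source gives a 20·log₁₀(r₂/r₁) drop.
L₂ = 79 − 20·log₁₀(18.3/8.5) = 79 − 6.661 = 72.34 dB.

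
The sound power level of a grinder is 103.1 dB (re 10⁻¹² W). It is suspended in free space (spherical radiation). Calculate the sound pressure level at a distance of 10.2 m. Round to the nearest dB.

72 dB

Free-field spherical radiation: L_p = L_w − 10·log₁₀(4π·r²), r = 10.2 m.
4π·r² = 1307 m², 10·log₁₀ of that is 31.164 dB.
L_p = 103.1 − 31.164 = 71.94 dB.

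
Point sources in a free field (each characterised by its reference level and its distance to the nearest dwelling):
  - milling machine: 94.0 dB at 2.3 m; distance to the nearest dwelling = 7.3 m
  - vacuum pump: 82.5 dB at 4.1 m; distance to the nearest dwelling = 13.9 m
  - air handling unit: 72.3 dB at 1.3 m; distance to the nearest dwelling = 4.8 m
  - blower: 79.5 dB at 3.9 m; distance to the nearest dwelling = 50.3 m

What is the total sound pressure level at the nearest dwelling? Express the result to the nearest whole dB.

Propagate each source to the receiver with L = L_ref − 20·log₁₀(r/r_ref), then add intensities.
milling machine: 94.0 − 20·log₁₀(7.3/2.3) = 94.0 − 10.03 = 83.97 dB.
vacuum pump: 82.5 − 20·log₁₀(13.9/4.1) = 82.5 − 10.60 = 71.90 dB.
air handling unit: 72.3 − 20·log₁₀(4.8/1.3) = 72.3 − 11.35 = 60.95 dB.
blower: 79.5 − 20·log₁₀(50.3/3.9) = 79.5 − 22.21 = 57.29 dB.
Σ 10^(L/10) = 2.666e+08 → L_total = 10·log₁₀(2.666e+08) = 84.26 dB.

84 dB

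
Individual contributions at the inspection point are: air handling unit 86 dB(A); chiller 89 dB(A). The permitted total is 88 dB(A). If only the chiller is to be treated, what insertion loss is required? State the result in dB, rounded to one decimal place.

5.3 dB

Everything except the chiller sums to 10^(86/10) = 3.981e+08 in linear terms, 86.00 dB(A).
The limit corresponds to 10^(88/10) = 6.310e+08; subtracting the fixed part leaves 2.329e+08 for the chiller, i.e. 83.67 dB(A).
Required insertion loss = 89 − 83.67 = 5.33 dB.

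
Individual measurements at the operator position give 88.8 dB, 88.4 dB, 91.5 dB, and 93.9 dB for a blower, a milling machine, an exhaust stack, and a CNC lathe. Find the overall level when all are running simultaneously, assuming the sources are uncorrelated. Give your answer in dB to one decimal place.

Incoherent sources combine by intensity addition: L_total = 10·log₁₀(Σ 10^(L_i/10)).
Σ 10^(L/10) = 10^(88.8/10) + 10^(88.4/10) + 10^(91.5/10) + 10^(93.9/10) = 5.318e+09.
L_total = 10·log₁₀(5.318e+09) = 97.26 dB.

97.3 dB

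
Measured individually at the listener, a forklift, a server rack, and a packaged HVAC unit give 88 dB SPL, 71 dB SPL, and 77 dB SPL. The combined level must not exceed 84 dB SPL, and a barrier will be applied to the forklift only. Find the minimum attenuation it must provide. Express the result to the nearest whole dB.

5 dB

Fixed contribution from the other sources: Σ 10^(L/10) = 10^(71/10) + 10^(77/10) = 6.271e+07 (77.97 dB SPL).
To meet 84 dB SPL overall, the treated forklift may contribute at most 10^(84/10) − 6.271e+07 = 1.885e+08, i.e. 82.75 dB SPL.
Required insertion loss = 88 − 82.75 = 5.25 dB.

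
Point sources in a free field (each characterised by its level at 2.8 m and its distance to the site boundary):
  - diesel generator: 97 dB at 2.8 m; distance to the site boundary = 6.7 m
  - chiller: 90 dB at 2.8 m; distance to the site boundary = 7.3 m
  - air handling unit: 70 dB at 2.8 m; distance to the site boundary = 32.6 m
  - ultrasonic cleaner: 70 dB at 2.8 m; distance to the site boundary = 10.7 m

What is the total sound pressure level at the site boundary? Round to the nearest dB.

90 dB

Propagate each source to the receiver with L = L_ref − 20·log₁₀(r/r_ref), then add intensities.
diesel generator: 97 − 20·log₁₀(6.7/2.8) = 97 − 7.58 = 89.42 dB.
chiller: 90 − 20·log₁₀(7.3/2.8) = 90 − 8.32 = 81.68 dB.
air handling unit: 70 − 20·log₁₀(32.6/2.8) = 70 − 21.32 = 48.68 dB.
ultrasonic cleaner: 70 − 20·log₁₀(10.7/2.8) = 70 − 11.64 = 58.36 dB.
Σ 10^(L/10) = 1.023e+09 → L_total = 10·log₁₀(1.023e+09) = 90.10 dB.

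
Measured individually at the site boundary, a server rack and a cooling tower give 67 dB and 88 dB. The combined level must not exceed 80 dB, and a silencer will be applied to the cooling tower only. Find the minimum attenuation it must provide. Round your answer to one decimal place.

The untreated sources together contribute 10^(67/10) = 5.012e+06, i.e. 67.00 dB.
To meet 80 dB overall, the treated cooling tower may contribute at most 10^(80/10) − 5.012e+06 = 9.499e+07, i.e. 79.78 dB.
Required insertion loss = 88 − 79.78 = 8.22 dB.

8.2 dB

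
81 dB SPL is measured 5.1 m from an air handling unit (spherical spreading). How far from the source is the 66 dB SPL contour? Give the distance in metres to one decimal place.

28.7 m

For a point source L₁ − L₂ = 20·log₁₀(r₂/r₁), so r₂ = r₁·10^((L₁−L₂)/20).
r₂ = 5.1·10^((81−66)/20) = 5.1·10^(15.0/20) = 28.68 m.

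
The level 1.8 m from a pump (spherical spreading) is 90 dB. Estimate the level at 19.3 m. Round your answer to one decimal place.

For a point source, L₂ = L₁ − 20·log₁₀(r₂/r₁).
L₂ = 90 − 20·log₁₀(19.3/1.8) = 90 − 20.606 = 69.39 dB.

69.4 dB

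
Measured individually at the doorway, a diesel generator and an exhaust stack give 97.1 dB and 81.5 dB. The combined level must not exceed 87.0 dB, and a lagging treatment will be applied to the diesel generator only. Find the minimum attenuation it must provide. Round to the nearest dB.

The untreated sources together contribute 10^(81.5/10) = 1.413e+08, i.e. 81.50 dB.
The limit corresponds to 10^(87.0/10) = 5.012e+08; subtracting the fixed part leaves 3.599e+08 for the diesel generator, i.e. 85.56 dB.
So the diesel generator must be reduced from 97.1 to 85.56 dB: IL = 11.54 dB.

12 dB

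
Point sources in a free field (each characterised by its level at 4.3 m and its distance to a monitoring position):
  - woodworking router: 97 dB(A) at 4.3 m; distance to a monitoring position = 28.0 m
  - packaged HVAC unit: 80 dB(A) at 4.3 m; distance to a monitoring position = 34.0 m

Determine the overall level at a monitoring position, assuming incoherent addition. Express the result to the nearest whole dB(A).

First find each source's level at the receiver (point-source: −20·log₁₀(r/r_ref)), then combine on an intensity basis.
woodworking router: 97 − 20·log₁₀(28.0/4.3) = 97 − 16.27 = 80.73 dB(A).
packaged HVAC unit: 80 − 20·log₁₀(34.0/4.3) = 80 − 17.96 = 62.04 dB(A).
Σ 10^(L/10) = 1.198e+08 → L_total = 10·log₁₀(1.198e+08) = 80.78 dB(A).

81 dB(A)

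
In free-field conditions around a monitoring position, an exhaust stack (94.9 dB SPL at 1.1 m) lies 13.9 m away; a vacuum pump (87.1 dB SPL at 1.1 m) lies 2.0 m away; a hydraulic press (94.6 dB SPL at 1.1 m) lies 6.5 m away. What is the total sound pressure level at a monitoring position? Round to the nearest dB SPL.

84 dB SPL

Apply inverse-square spreading to bring every level to the receiver, then sum 10^(L/10).
exhaust stack: 94.9 − 20·log₁₀(13.9/1.1) = 94.9 − 22.03 = 72.87 dB SPL.
vacuum pump: 87.1 − 20·log₁₀(2.0/1.1) = 87.1 − 5.19 = 81.91 dB SPL.
hydraulic press: 94.6 − 20·log₁₀(6.5/1.1) = 94.6 − 15.43 = 79.17 dB SPL.
Σ 10^(L/10) = 2.571e+08 → L_total = 10·log₁₀(2.571e+08) = 84.10 dB SPL.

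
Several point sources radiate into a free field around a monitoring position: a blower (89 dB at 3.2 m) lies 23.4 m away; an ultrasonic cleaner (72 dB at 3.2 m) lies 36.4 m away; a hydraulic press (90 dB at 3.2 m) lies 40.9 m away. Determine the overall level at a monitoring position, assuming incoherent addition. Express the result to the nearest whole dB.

Propagate each source to the receiver with L = L_ref − 20·log₁₀(r/r_ref), then add intensities.
blower: 89 − 20·log₁₀(23.4/3.2) = 89 − 17.28 = 71.72 dB.
ultrasonic cleaner: 72 − 20·log₁₀(36.4/3.2) = 72 − 21.12 = 50.88 dB.
hydraulic press: 90 − 20·log₁₀(40.9/3.2) = 90 − 22.13 = 67.87 dB.
Σ 10^(L/10) = 2.110e+07 → L_total = 10·log₁₀(2.110e+07) = 73.24 dB.

73 dB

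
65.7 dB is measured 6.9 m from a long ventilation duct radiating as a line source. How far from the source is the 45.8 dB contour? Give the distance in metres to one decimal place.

674.3 m

Line-source spreading drops the level by 10·log₁₀(r₂/r₁); inverting, r₂/r₁ = 10^(ΔL/10).
r₂ = 6.9·10^((65.7−45.8)/10) = 6.9·10^(19.9/10) = 674.29 m.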